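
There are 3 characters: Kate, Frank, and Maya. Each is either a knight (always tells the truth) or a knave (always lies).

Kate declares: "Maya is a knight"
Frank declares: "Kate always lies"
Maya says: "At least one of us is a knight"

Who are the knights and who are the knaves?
Kate is a knight.
Frank is a knave.
Maya is a knight.

Verification:
- Kate (knight) says "Maya is a knight" - this is TRUE because Maya is a knight.
- Frank (knave) says "Kate always lies" - this is FALSE (a lie) because Kate is a knight.
- Maya (knight) says "At least one of us is a knight" - this is TRUE because Kate and Maya are knights.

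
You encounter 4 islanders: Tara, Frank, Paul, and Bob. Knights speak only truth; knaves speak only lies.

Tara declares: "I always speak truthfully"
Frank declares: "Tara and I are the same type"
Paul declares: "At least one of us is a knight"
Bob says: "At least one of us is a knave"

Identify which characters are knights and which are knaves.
Tara is a knight.
Frank is a knave.
Paul is a knight.
Bob is a knight.

Verification:
- Tara (knight) says "I always speak truthfully" - this is TRUE because Tara is a knight.
- Frank (knave) says "Tara and I are the same type" - this is FALSE (a lie) because Frank is a knave and Tara is a knight.
- Paul (knight) says "At least one of us is a knight" - this is TRUE because Tara, Paul, and Bob are knights.
- Bob (knight) says "At least one of us is a knave" - this is TRUE because Frank is a knave.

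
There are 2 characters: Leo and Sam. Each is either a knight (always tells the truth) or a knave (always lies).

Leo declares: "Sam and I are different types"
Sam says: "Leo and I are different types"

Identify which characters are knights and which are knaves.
Leo is a knave.
Sam is a knave.

Verification:
- Leo (knave) says "Sam and I are different types" - this is FALSE (a lie) because Leo is a knave and Sam is a knave.
- Sam (knave) says "Leo and I are different types" - this is FALSE (a lie) because Sam is a knave and Leo is a knave.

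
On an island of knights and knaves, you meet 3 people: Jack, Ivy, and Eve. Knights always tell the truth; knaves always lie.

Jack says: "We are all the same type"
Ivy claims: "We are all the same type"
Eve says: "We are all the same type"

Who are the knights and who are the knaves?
Jack is a knight.
Ivy is a knight.
Eve is a knight.

Verification:
- Jack (knight) says "We are all the same type" - this is TRUE because Jack, Ivy, and Eve are knights.
- Ivy (knight) says "We are all the same type" - this is TRUE because Jack, Ivy, and Eve are knights.
- Eve (knight) says "We are all the same type" - this is TRUE because Jack, Ivy, and Eve are knights.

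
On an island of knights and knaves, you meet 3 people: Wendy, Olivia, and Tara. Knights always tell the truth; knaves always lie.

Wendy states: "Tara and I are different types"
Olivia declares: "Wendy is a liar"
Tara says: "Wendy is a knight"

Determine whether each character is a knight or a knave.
Wendy is a knave.
Olivia is a knight.
Tara is a knave.

Verification:
- Wendy (knave) says "Tara and I are different types" - this is FALSE (a lie) because Wendy is a knave and Tara is a knave.
- Olivia (knight) says "Wendy is a liar" - this is TRUE because Wendy is a knave.
- Tara (knave) says "Wendy is a knight" - this is FALSE (a lie) because Wendy is a knave.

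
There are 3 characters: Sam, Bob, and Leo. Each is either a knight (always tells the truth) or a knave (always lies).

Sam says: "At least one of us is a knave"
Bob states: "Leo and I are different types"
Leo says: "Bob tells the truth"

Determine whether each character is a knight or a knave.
Sam is a knight.
Bob is a knave.
Leo is a knave.

Verification:
- Sam (knight) says "At least one of us is a knave" - this is TRUE because Bob and Leo are knaves.
- Bob (knave) says "Leo and I are different types" - this is FALSE (a lie) because Bob is a knave and Leo is a knave.
- Leo (knave) says "Bob tells the truth" - this is FALSE (a lie) because Bob is a knave.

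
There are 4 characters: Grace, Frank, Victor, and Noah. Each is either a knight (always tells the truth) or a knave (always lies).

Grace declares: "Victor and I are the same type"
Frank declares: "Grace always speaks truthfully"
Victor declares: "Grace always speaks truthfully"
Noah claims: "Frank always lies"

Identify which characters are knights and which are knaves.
Grace is a knight.
Frank is a knight.
Victor is a knight.
Noah is a knave.

Verification:
- Grace (knight) says "Victor and I are the same type" - this is TRUE because Grace is a knight and Victor is a knight.
- Frank (knight) says "Grace always speaks truthfully" - this is TRUE because Grace is a knight.
- Victor (knight) says "Grace always speaks truthfully" - this is TRUE because Grace is a knight.
- Noah (knave) says "Frank always lies" - this is FALSE (a lie) because Frank is a knight.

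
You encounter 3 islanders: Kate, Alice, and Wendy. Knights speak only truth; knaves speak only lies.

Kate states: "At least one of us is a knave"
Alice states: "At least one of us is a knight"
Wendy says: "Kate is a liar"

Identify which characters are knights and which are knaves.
Kate is a knight.
Alice is a knight.
Wendy is a knave.

Verification:
- Kate (knight) says "At least one of us is a knave" - this is TRUE because Wendy is a knave.
- Alice (knight) says "At least one of us is a knight" - this is TRUE because Kate and Alice are knights.
- Wendy (knave) says "Kate is a liar" - this is FALSE (a lie) because Kate is a knight.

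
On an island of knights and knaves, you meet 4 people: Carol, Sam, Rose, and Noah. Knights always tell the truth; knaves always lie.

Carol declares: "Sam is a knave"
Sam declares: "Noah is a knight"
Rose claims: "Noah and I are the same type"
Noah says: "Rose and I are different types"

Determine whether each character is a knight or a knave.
Carol is a knave.
Sam is a knight.
Rose is a knave.
Noah is a knight.

Verification:
- Carol (knave) says "Sam is a knave" - this is FALSE (a lie) because Sam is a knight.
- Sam (knight) says "Noah is a knight" - this is TRUE because Noah is a knight.
- Rose (knave) says "Noah and I are the same type" - this is FALSE (a lie) because Rose is a knave and Noah is a knight.
- Noah (knight) says "Rose and I are different types" - this is TRUE because Noah is a knight and Rose is a knave.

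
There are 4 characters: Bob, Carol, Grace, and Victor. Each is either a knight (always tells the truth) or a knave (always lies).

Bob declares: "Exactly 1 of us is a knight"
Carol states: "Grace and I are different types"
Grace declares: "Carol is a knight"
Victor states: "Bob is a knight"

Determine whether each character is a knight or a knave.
Bob is a knave.
Carol is a knave.
Grace is a knave.
Victor is a knave.

Verification:
- Bob (knave) says "Exactly 1 of us is a knight" - this is FALSE (a lie) because there are 0 knights.
- Carol (knave) says "Grace and I are different types" - this is FALSE (a lie) because Carol is a knave and Grace is a knave.
- Grace (knave) says "Carol is a knight" - this is FALSE (a lie) because Carol is a knave.
- Victor (knave) says "Bob is a knight" - this is FALSE (a lie) because Bob is a knave.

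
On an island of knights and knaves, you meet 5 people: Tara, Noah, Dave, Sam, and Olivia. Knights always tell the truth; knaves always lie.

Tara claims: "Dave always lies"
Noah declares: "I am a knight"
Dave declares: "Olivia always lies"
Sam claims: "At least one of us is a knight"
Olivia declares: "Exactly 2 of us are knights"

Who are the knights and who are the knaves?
Tara is a knave.
Noah is a knight.
Dave is a knight.
Sam is a knight.
Olivia is a knave.

Verification:
- Tara (knave) says "Dave always lies" - this is FALSE (a lie) because Dave is a knight.
- Noah (knight) says "I am a knight" - this is TRUE because Noah is a knight.
- Dave (knight) says "Olivia always lies" - this is TRUE because Olivia is a knave.
- Sam (knight) says "At least one of us is a knight" - this is TRUE because Noah, Dave, and Sam are knights.
- Olivia (knave) says "Exactly 2 of us are knights" - this is FALSE (a lie) because there are 3 knights.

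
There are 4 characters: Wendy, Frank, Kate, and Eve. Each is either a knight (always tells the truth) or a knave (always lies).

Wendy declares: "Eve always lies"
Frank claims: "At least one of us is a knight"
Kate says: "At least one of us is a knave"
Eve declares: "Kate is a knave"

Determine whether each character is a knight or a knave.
Wendy is a knight.
Frank is a knight.
Kate is a knight.
Eve is a knave.

Verification:
- Wendy (knight) says "Eve always lies" - this is TRUE because Eve is a knave.
- Frank (knight) says "At least one of us is a knight" - this is TRUE because Wendy, Frank, and Kate are knights.
- Kate (knight) says "At least one of us is a knave" - this is TRUE because Eve is a knave.
- Eve (knave) says "Kate is a knave" - this is FALSE (a lie) because Kate is a knight.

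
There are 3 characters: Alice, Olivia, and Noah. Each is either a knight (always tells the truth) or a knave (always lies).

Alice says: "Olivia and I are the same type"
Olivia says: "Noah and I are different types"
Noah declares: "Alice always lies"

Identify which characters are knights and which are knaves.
Alice is a knight.
Olivia is a knight.
Noah is a knave.

Verification:
- Alice (knight) says "Olivia and I are the same type" - this is TRUE because Alice is a knight and Olivia is a knight.
- Olivia (knight) says "Noah and I are different types" - this is TRUE because Olivia is a knight and Noah is a knave.
- Noah (knave) says "Alice always lies" - this is FALSE (a lie) because Alice is a knight.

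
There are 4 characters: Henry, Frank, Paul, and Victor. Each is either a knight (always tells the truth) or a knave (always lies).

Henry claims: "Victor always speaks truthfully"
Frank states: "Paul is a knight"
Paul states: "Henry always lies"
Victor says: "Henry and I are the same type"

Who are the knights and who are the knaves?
Henry is a knight.
Frank is a knave.
Paul is a knave.
Victor is a knight.

Verification:
- Henry (knight) says "Victor always speaks truthfully" - this is TRUE because Victor is a knight.
- Frank (knave) says "Paul is a knight" - this is FALSE (a lie) because Paul is a knave.
- Paul (knave) says "Henry always lies" - this is FALSE (a lie) because Henry is a knight.
- Victor (knight) says "Henry and I are the same type" - this is TRUE because Victor is a knight and Henry is a knight.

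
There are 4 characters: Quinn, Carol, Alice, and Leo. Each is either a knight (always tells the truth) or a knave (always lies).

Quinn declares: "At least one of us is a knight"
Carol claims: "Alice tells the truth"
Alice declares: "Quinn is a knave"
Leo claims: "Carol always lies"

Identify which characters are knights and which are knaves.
Quinn is a knight.
Carol is a knave.
Alice is a knave.
Leo is a knight.

Verification:
- Quinn (knight) says "At least one of us is a knight" - this is TRUE because Quinn and Leo are knights.
- Carol (knave) says "Alice tells the truth" - this is FALSE (a lie) because Alice is a knave.
- Alice (knave) says "Quinn is a knave" - this is FALSE (a lie) because Quinn is a knight.
- Leo (knight) says "Carol always lies" - this is TRUE because Carol is a knave.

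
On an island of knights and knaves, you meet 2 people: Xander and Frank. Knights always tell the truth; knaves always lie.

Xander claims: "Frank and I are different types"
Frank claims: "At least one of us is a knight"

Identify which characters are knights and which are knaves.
Xander is a knave.
Frank is a knave.

Verification:
- Xander (knave) says "Frank and I are different types" - this is FALSE (a lie) because Xander is a knave and Frank is a knave.
- Frank (knave) says "At least one of us is a knight" - this is FALSE (a lie) because no one is a knight.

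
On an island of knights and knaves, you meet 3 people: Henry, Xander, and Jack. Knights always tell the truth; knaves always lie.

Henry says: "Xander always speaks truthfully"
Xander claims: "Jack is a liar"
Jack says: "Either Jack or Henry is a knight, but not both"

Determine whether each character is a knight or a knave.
Henry is a knave.
Xander is a knave.
Jack is a knight.

Verification:
- Henry (knave) says "Xander always speaks truthfully" - this is FALSE (a lie) because Xander is a knave.
- Xander (knave) says "Jack is a liar" - this is FALSE (a lie) because Jack is a knight.
- Jack (knight) says "Either Jack or Henry is a knight, but not both" - this is TRUE because Jack is a knight and Henry is a knave.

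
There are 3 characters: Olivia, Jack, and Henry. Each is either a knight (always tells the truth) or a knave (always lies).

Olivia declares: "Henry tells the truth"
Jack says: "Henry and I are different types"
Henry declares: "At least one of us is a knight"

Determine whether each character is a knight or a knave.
Olivia is a knave.
Jack is a knave.
Henry is a knave.

Verification:
- Olivia (knave) says "Henry tells the truth" - this is FALSE (a lie) because Henry is a knave.
- Jack (knave) says "Henry and I are different types" - this is FALSE (a lie) because Jack is a knave and Henry is a knave.
- Henry (knave) says "At least one of us is a knight" - this is FALSE (a lie) because no one is a knight.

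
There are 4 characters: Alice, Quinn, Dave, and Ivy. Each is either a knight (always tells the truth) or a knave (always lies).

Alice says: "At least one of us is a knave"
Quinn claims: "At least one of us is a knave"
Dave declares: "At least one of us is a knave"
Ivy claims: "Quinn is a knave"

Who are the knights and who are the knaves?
Alice is a knight.
Quinn is a knight.
Dave is a knight.
Ivy is a knave.

Verification:
- Alice (knight) says "At least one of us is a knave" - this is TRUE because Ivy is a knave.
- Quinn (knight) says "At least one of us is a knave" - this is TRUE because Ivy is a knave.
- Dave (knight) says "At least one of us is a knave" - this is TRUE because Ivy is a knave.
- Ivy (knave) says "Quinn is a knave" - this is FALSE (a lie) because Quinn is a knight.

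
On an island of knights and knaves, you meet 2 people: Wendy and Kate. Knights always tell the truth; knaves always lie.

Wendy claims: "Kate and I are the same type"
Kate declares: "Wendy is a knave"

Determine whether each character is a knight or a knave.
Wendy is a knave.
Kate is a knight.

Verification:
- Wendy (knave) says "Kate and I are the same type" - this is FALSE (a lie) because Wendy is a knave and Kate is a knight.
- Kate (knight) says "Wendy is a knave" - this is TRUE because Wendy is a knave.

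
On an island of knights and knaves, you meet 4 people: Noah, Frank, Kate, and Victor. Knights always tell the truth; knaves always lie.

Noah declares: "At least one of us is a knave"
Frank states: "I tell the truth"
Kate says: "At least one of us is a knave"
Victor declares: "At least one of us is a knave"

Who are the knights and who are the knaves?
Noah is a knight.
Frank is a knave.
Kate is a knight.
Victor is a knight.

Verification:
- Noah (knight) says "At least one of us is a knave" - this is TRUE because Frank is a knave.
- Frank (knave) says "I tell the truth" - this is FALSE (a lie) because Frank is a knave.
- Kate (knight) says "At least one of us is a knave" - this is TRUE because Frank is a knave.
- Victor (knight) says "At least one of us is a knave" - this is TRUE because Frank is a knave.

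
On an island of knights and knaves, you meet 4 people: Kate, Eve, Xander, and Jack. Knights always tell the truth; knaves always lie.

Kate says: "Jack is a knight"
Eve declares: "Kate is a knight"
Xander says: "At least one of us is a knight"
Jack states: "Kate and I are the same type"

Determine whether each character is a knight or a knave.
Kate is a knight.
Eve is a knight.
Xander is a knight.
Jack is a knight.

Verification:
- Kate (knight) says "Jack is a knight" - this is TRUE because Jack is a knight.
- Eve (knight) says "Kate is a knight" - this is TRUE because Kate is a knight.
- Xander (knight) says "At least one of us is a knight" - this is TRUE because Kate, Eve, Xander, and Jack are knights.
- Jack (knight) says "Kate and I are the same type" - this is TRUE because Jack is a knight and Kate is a knight.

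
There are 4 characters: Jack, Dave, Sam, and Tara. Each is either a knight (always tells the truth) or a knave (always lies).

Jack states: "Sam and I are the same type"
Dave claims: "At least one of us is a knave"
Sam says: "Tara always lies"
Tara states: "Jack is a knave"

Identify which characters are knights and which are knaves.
Jack is a knight.
Dave is a knight.
Sam is a knight.
Tara is a knave.

Verification:
- Jack (knight) says "Sam and I are the same type" - this is TRUE because Jack is a knight and Sam is a knight.
- Dave (knight) says "At least one of us is a knave" - this is TRUE because Tara is a knave.
- Sam (knight) says "Tara always lies" - this is TRUE because Tara is a knave.
- Tara (knave) says "Jack is a knave" - this is FALSE (a lie) because Jack is a knight.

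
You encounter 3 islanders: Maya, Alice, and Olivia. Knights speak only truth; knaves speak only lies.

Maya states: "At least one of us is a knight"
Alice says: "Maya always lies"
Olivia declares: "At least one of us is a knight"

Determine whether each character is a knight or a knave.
Maya is a knight.
Alice is a knave.
Olivia is a knight.

Verification:
- Maya (knight) says "At least one of us is a knight" - this is TRUE because Maya and Olivia are knights.
- Alice (knave) says "Maya always lies" - this is FALSE (a lie) because Maya is a knight.
- Olivia (knight) says "At least one of us is a knight" - this is TRUE because Maya and Olivia are knights.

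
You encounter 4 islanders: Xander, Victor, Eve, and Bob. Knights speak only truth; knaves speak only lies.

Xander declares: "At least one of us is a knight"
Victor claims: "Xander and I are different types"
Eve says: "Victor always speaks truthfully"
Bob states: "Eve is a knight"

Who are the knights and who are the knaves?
Xander is a knave.
Victor is a knave.
Eve is a knave.
Bob is a knave.

Verification:
- Xander (knave) says "At least one of us is a knight" - this is FALSE (a lie) because no one is a knight.
- Victor (knave) says "Xander and I are different types" - this is FALSE (a lie) because Victor is a knave and Xander is a knave.
- Eve (knave) says "Victor always speaks truthfully" - this is FALSE (a lie) because Victor is a knave.
- Bob (knave) says "Eve is a knight" - this is FALSE (a lie) because Eve is a knave.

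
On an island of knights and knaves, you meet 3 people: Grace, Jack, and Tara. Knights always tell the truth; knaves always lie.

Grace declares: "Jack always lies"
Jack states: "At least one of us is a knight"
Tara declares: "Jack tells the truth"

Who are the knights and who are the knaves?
Grace is a knave.
Jack is a knight.
Tara is a knight.

Verification:
- Grace (knave) says "Jack always lies" - this is FALSE (a lie) because Jack is a knight.
- Jack (knight) says "At least one of us is a knight" - this is TRUE because Jack and Tara are knights.
- Tara (knight) says "Jack tells the truth" - this is TRUE because Jack is a knight.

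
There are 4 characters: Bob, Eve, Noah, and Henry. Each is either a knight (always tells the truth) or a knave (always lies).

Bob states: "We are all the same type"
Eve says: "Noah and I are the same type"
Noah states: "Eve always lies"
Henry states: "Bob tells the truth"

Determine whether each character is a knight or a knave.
Bob is a knave.
Eve is a knave.
Noah is a knight.
Henry is a knave.

Verification:
- Bob (knave) says "We are all the same type" - this is FALSE (a lie) because Noah is a knight and Bob, Eve, and Henry are knaves.
- Eve (knave) says "Noah and I are the same type" - this is FALSE (a lie) because Eve is a knave and Noah is a knight.
- Noah (knight) says "Eve always lies" - this is TRUE because Eve is a knave.
- Henry (knave) says "Bob tells the truth" - this is FALSE (a lie) because Bob is a knave.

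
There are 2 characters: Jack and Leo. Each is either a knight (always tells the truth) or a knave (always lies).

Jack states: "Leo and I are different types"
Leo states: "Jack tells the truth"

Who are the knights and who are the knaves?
Jack is a knave.
Leo is a knave.

Verification:
- Jack (knave) says "Leo and I are different types" - this is FALSE (a lie) because Jack is a knave and Leo is a knave.
- Leo (knave) says "Jack tells the truth" - this is FALSE (a lie) because Jack is a knave.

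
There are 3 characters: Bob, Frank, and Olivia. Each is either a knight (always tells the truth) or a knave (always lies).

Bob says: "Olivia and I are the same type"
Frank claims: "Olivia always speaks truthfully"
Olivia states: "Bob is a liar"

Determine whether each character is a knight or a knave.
Bob is a knave.
Frank is a knight.
Olivia is a knight.

Verification:
- Bob (knave) says "Olivia and I are the same type" - this is FALSE (a lie) because Bob is a knave and Olivia is a knight.
- Frank (knight) says "Olivia always speaks truthfully" - this is TRUE because Olivia is a knight.
- Olivia (knight) says "Bob is a liar" - this is TRUE because Bob is a knave.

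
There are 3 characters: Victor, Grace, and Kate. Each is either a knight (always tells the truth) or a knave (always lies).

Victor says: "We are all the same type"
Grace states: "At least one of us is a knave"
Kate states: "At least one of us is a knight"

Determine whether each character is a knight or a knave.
Victor is a knave.
Grace is a knight.
Kate is a knight.

Verification:
- Victor (knave) says "We are all the same type" - this is FALSE (a lie) because Grace and Kate are knights and Victor is a knave.
- Grace (knight) says "At least one of us is a knave" - this is TRUE because Victor is a knave.
- Kate (knight) says "At least one of us is a knight" - this is TRUE because Grace and Kate are knights.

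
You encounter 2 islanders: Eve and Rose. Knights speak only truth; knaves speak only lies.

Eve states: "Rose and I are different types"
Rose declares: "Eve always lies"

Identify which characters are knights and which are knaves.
Eve is a knight.
Rose is a knave.

Verification:
- Eve (knight) says "Rose and I are different types" - this is TRUE because Eve is a knight and Rose is a knave.
- Rose (knave) says "Eve always lies" - this is FALSE (a lie) because Eve is a knight.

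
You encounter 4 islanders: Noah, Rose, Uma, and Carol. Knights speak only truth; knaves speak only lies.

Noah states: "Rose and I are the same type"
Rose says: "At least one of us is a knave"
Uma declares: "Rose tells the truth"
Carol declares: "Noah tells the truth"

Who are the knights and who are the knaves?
Noah is a knave.
Rose is a knight.
Uma is a knight.
Carol is a knave.

Verification:
- Noah (knave) says "Rose and I are the same type" - this is FALSE (a lie) because Noah is a knave and Rose is a knight.
- Rose (knight) says "At least one of us is a knave" - this is TRUE because Noah and Carol are knaves.
- Uma (knight) says "Rose tells the truth" - this is TRUE because Rose is a knight.
- Carol (knave) says "Noah tells the truth" - this is FALSE (a lie) because Noah is a knave.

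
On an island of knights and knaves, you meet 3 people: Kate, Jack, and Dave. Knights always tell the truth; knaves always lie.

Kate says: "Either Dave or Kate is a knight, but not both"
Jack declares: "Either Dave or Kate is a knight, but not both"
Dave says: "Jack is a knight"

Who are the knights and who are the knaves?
Kate is a knave.
Jack is a knave.
Dave is a knave.

Verification:
- Kate (knave) says "Either Dave or Kate is a knight, but not both" - this is FALSE (a lie) because Dave is a knave and Kate is a knave.
- Jack (knave) says "Either Dave or Kate is a knight, but not both" - this is FALSE (a lie) because Dave is a knave and Kate is a knave.
- Dave (knave) says "Jack is a knight" - this is FALSE (a lie) because Jack is a knave.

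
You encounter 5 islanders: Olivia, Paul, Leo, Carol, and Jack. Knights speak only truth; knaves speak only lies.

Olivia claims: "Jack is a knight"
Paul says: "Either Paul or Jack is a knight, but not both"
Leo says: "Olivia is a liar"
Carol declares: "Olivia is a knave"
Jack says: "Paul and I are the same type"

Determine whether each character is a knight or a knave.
Olivia is a knave.
Paul is a knight.
Leo is a knight.
Carol is a knight.
Jack is a knave.

Verification:
- Olivia (knave) says "Jack is a knight" - this is FALSE (a lie) because Jack is a knave.
- Paul (knight) says "Either Paul or Jack is a knight, but not both" - this is TRUE because Paul is a knight and Jack is a knave.
- Leo (knight) says "Olivia is a liar" - this is TRUE because Olivia is a knave.
- Carol (knight) says "Olivia is a knave" - this is TRUE because Olivia is a knave.
- Jack (knave) says "Paul and I are the same type" - this is FALSE (a lie) because Jack is a knave and Paul is a knight.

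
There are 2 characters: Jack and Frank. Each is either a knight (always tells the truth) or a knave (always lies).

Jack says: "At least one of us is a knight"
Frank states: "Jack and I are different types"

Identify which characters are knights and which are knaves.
Jack is a knave.
Frank is a knave.

Verification:
- Jack (knave) says "At least one of us is a knight" - this is FALSE (a lie) because no one is a knight.
- Frank (knave) says "Jack and I are different types" - this is FALSE (a lie) because Frank is a knave and Jack is a knave.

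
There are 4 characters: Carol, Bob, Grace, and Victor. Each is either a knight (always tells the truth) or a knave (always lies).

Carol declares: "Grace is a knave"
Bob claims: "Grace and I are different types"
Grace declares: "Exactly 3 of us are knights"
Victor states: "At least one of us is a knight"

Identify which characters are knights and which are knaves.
Carol is a knight.
Bob is a knave.
Grace is a knave.
Victor is a knight.

Verification:
- Carol (knight) says "Grace is a knave" - this is TRUE because Grace is a knave.
- Bob (knave) says "Grace and I are different types" - this is FALSE (a lie) because Bob is a knave and Grace is a knave.
- Grace (knave) says "Exactly 3 of us are knights" - this is FALSE (a lie) because there are 2 knights.
- Victor (knight) says "At least one of us is a knight" - this is TRUE because Carol and Victor are knights.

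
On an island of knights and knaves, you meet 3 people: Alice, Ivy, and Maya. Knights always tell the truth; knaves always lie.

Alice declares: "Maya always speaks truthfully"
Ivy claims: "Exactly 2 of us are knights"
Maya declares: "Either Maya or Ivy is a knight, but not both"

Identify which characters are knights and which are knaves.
Alice is a knave.
Ivy is a knave.
Maya is a knave.

Verification:
- Alice (knave) says "Maya always speaks truthfully" - this is FALSE (a lie) because Maya is a knave.
- Ivy (knave) says "Exactly 2 of us are knights" - this is FALSE (a lie) because there are 0 knights.
- Maya (knave) says "Either Maya or Ivy is a knight, but not both" - this is FALSE (a lie) because Maya is a knave and Ivy is a knave.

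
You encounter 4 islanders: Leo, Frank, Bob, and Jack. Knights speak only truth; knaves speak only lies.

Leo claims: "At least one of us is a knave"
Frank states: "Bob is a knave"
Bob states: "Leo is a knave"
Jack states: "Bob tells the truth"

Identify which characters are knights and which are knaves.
Leo is a knight.
Frank is a knight.
Bob is a knave.
Jack is a knave.

Verification:
- Leo (knight) says "At least one of us is a knave" - this is TRUE because Bob and Jack are knaves.
- Frank (knight) says "Bob is a knave" - this is TRUE because Bob is a knave.
- Bob (knave) says "Leo is a knave" - this is FALSE (a lie) because Leo is a knight.
- Jack (knave) says "Bob tells the truth" - this is FALSE (a lie) because Bob is a knave.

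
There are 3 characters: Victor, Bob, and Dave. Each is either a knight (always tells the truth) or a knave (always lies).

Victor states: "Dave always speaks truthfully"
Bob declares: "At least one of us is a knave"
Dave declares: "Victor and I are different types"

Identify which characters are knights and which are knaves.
Victor is a knave.
Bob is a knight.
Dave is a knave.

Verification:
- Victor (knave) says "Dave always speaks truthfully" - this is FALSE (a lie) because Dave is a knave.
- Bob (knight) says "At least one of us is a knave" - this is TRUE because Victor and Dave are knaves.
- Dave (knave) says "Victor and I are different types" - this is FALSE (a lie) because Dave is a knave and Victor is a knave.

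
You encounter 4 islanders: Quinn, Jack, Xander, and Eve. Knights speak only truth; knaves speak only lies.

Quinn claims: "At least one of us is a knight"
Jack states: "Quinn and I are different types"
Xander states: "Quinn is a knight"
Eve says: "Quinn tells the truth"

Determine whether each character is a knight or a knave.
Quinn is a knave.
Jack is a knave.
Xander is a knave.
Eve is a knave.

Verification:
- Quinn (knave) says "At least one of us is a knight" - this is FALSE (a lie) because no one is a knight.
- Jack (knave) says "Quinn and I are different types" - this is FALSE (a lie) because Jack is a knave and Quinn is a knave.
- Xander (knave) says "Quinn is a knight" - this is FALSE (a lie) because Quinn is a knave.
- Eve (knave) says "Quinn tells the truth" - this is FALSE (a lie) because Quinn is a knave.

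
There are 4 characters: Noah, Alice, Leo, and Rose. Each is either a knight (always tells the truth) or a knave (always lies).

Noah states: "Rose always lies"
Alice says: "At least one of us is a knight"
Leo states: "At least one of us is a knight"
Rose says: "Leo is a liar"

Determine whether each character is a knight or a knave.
Noah is a knight.
Alice is a knight.
Leo is a knight.
Rose is a knave.

Verification:
- Noah (knight) says "Rose always lies" - this is TRUE because Rose is a knave.
- Alice (knight) says "At least one of us is a knight" - this is TRUE because Noah, Alice, and Leo are knights.
- Leo (knight) says "At least one of us is a knight" - this is TRUE because Noah, Alice, and Leo are knights.
- Rose (knave) says "Leo is a liar" - this is FALSE (a lie) because Leo is a knight.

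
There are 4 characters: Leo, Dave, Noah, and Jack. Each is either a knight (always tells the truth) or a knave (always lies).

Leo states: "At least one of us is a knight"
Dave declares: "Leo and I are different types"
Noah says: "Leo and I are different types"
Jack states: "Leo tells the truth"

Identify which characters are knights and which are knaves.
Leo is a knave.
Dave is a knave.
Noah is a knave.
Jack is a knave.

Verification:
- Leo (knave) says "At least one of us is a knight" - this is FALSE (a lie) because no one is a knight.
- Dave (knave) says "Leo and I are different types" - this is FALSE (a lie) because Dave is a knave and Leo is a knave.
- Noah (knave) says "Leo and I are different types" - this is FALSE (a lie) because Noah is a knave and Leo is a knave.
- Jack (knave) says "Leo tells the truth" - this is FALSE (a lie) because Leo is a knave.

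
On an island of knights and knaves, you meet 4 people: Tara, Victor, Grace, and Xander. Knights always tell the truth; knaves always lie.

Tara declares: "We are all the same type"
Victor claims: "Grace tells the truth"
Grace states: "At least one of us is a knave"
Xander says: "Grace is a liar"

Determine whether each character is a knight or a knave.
Tara is a knave.
Victor is a knight.
Grace is a knight.
Xander is a knave.

Verification:
- Tara (knave) says "We are all the same type" - this is FALSE (a lie) because Victor and Grace are knights and Tara and Xander are knaves.
- Victor (knight) says "Grace tells the truth" - this is TRUE because Grace is a knight.
- Grace (knight) says "At least one of us is a knave" - this is TRUE because Tara and Xander are knaves.
- Xander (knave) says "Grace is a liar" - this is FALSE (a lie) because Grace is a knight.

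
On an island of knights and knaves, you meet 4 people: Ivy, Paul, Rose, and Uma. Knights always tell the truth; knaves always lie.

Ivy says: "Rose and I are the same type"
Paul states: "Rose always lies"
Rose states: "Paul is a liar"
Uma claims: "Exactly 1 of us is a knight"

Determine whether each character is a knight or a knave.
Ivy is a knight.
Paul is a knave.
Rose is a knight.
Uma is a knave.

Verification:
- Ivy (knight) says "Rose and I are the same type" - this is TRUE because Ivy is a knight and Rose is a knight.
- Paul (knave) says "Rose always lies" - this is FALSE (a lie) because Rose is a knight.
- Rose (knight) says "Paul is a liar" - this is TRUE because Paul is a knave.
- Uma (knave) says "Exactly 1 of us is a knight" - this is FALSE (a lie) because there are 2 knights.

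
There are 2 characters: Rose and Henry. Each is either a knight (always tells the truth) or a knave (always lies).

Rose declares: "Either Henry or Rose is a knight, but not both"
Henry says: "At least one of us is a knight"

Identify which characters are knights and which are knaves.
Rose is a knave.
Henry is a knave.

Verification:
- Rose (knave) says "Either Henry or Rose is a knight, but not both" - this is FALSE (a lie) because Henry is a knave and Rose is a knave.
- Henry (knave) says "At least one of us is a knight" - this is FALSE (a lie) because no one is a knight.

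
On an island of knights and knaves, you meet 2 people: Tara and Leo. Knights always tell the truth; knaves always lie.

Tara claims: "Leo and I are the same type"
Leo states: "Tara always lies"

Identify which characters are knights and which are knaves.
Tara is a knave.
Leo is a knight.

Verification:
- Tara (knave) says "Leo and I are the same type" - this is FALSE (a lie) because Tara is a knave and Leo is a knight.
- Leo (knight) says "Tara always lies" - this is TRUE because Tara is a knave.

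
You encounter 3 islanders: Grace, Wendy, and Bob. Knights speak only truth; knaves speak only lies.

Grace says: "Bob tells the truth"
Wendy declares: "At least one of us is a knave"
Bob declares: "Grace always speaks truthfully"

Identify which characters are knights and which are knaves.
Grace is a knave.
Wendy is a knight.
Bob is a knave.

Verification:
- Grace (knave) says "Bob tells the truth" - this is FALSE (a lie) because Bob is a knave.
- Wendy (knight) says "At least one of us is a knave" - this is TRUE because Grace and Bob are knaves.
- Bob (knave) says "Grace always speaks truthfully" - this is FALSE (a lie) because Grace is a knave.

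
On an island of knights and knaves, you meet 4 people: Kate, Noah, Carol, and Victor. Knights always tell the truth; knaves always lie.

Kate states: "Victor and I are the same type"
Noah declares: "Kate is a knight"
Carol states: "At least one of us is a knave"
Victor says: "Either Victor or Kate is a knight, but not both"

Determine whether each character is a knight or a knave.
Kate is a knave.
Noah is a knave.
Carol is a knight.
Victor is a knight.

Verification:
- Kate (knave) says "Victor and I are the same type" - this is FALSE (a lie) because Kate is a knave and Victor is a knight.
- Noah (knave) says "Kate is a knight" - this is FALSE (a lie) because Kate is a knave.
- Carol (knight) says "At least one of us is a knave" - this is TRUE because Kate and Noah are knaves.
- Victor (knight) says "Either Victor or Kate is a knight, but not both" - this is TRUE because Victor is a knight and Kate is a knave.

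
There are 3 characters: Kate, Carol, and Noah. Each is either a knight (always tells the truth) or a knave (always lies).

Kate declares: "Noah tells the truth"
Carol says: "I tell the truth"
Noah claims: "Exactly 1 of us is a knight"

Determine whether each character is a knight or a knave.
Kate is a knave.
Carol is a knave.
Noah is a knave.

Verification:
- Kate (knave) says "Noah tells the truth" - this is FALSE (a lie) because Noah is a knave.
- Carol (knave) says "I tell the truth" - this is FALSE (a lie) because Carol is a knave.
- Noah (knave) says "Exactly 1 of us is a knight" - this is FALSE (a lie) because there are 0 knights.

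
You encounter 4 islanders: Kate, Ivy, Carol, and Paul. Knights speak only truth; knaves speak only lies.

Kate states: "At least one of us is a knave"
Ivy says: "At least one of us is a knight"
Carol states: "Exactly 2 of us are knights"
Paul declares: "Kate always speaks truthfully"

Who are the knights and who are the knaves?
Kate is a knight.
Ivy is a knight.
Carol is a knave.
Paul is a knight.

Verification:
- Kate (knight) says "At least one of us is a knave" - this is TRUE because Carol is a knave.
- Ivy (knight) says "At least one of us is a knight" - this is TRUE because Kate, Ivy, and Paul are knights.
- Carol (knave) says "Exactly 2 of us are knights" - this is FALSE (a lie) because there are 3 knights.
- Paul (knight) says "Kate always speaks truthfully" - this is TRUE because Kate is a knight.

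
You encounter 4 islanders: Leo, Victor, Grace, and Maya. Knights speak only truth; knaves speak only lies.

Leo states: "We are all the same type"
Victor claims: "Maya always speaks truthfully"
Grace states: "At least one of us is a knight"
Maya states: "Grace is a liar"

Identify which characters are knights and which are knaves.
Leo is a knave.
Victor is a knave.
Grace is a knight.
Maya is a knave.

Verification:
- Leo (knave) says "We are all the same type" - this is FALSE (a lie) because Grace is a knight and Leo, Victor, and Maya are knaves.
- Victor (knave) says "Maya always speaks truthfully" - this is FALSE (a lie) because Maya is a knave.
- Grace (knight) says "At least one of us is a knight" - this is TRUE because Grace is a knight.
- Maya (knave) says "Grace is a liar" - this is FALSE (a lie) because Grace is a knight.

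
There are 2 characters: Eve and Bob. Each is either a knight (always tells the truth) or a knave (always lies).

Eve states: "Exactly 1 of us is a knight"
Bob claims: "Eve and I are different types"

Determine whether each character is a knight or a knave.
Eve is a knave.
Bob is a knave.

Verification:
- Eve (knave) says "Exactly 1 of us is a knight" - this is FALSE (a lie) because there are 0 knights.
- Bob (knave) says "Eve and I are different types" - this is FALSE (a lie) because Bob is a knave and Eve is a knave.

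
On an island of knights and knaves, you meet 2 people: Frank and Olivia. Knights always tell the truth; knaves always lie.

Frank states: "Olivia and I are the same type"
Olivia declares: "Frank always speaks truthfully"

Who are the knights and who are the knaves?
Frank is a knight.
Olivia is a knight.

Verification:
- Frank (knight) says "Olivia and I are the same type" - this is TRUE because Frank is a knight and Olivia is a knight.
- Olivia (knight) says "Frank always speaks truthfully" - this is TRUE because Frank is a knight.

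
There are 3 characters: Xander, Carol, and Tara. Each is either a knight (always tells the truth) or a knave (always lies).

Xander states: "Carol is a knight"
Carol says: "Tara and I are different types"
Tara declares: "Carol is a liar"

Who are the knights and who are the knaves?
Xander is a knight.
Carol is a knight.
Tara is a knave.

Verification:
- Xander (knight) says "Carol is a knight" - this is TRUE because Carol is a knight.
- Carol (knight) says "Tara and I are different types" - this is TRUE because Carol is a knight and Tara is a knave.
- Tara (knave) says "Carol is a liar" - this is FALSE (a lie) because Carol is a knight.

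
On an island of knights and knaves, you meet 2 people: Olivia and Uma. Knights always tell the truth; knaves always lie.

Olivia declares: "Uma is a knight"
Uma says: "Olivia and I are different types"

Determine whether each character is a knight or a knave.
Olivia is a knave.
Uma is a knave.

Verification:
- Olivia (knave) says "Uma is a knight" - this is FALSE (a lie) because Uma is a knave.
- Uma (knave) says "Olivia and I are different types" - this is FALSE (a lie) because Uma is a knave and Olivia is a knave.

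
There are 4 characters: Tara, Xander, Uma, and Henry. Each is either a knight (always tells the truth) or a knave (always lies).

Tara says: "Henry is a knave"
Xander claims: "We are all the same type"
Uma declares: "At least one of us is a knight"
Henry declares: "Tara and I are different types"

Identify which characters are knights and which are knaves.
Tara is a knave.
Xander is a knave.
Uma is a knight.
Henry is a knight.

Verification:
- Tara (knave) says "Henry is a knave" - this is FALSE (a lie) because Henry is a knight.
- Xander (knave) says "We are all the same type" - this is FALSE (a lie) because Uma and Henry are knights and Tara and Xander are knaves.
- Uma (knight) says "At least one of us is a knight" - this is TRUE because Uma and Henry are knights.
- Henry (knight) says "Tara and I are different types" - this is TRUE because Henry is a knight and Tara is a knave.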